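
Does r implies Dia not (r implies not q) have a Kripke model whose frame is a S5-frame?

1. r implies Dia not (r implies not q), w0
2. Dia not (r implies not q), w0
3. not (r implies not q), w1
4. r, w1
5. q, w1
Accessibility: w0Rw0, w0Rw1, w1Rw0, w1Rw1

Satisfiable (open branch found)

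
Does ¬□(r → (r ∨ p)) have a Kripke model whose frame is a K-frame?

Unsatisfiable (every branch closes)

1. ¬□(r → (r ∨ p)), w0
2. ¬(r → (r ∨ p)), w1   [¬□-rule on 1: fresh world w1, w0Rw1]
3. r, w1   [¬→-rule on 2]
4. ¬(r ∨ p), w1   [¬→-rule on 2]
5. ¬r, w1   [¬∨-rule on 4]
6. ¬p, w1   [¬∨-rule on 4]
Accessibility: w0Rw1
Branch closes: r and ¬r both at w1.
Every branch closes; the branch above is one of them.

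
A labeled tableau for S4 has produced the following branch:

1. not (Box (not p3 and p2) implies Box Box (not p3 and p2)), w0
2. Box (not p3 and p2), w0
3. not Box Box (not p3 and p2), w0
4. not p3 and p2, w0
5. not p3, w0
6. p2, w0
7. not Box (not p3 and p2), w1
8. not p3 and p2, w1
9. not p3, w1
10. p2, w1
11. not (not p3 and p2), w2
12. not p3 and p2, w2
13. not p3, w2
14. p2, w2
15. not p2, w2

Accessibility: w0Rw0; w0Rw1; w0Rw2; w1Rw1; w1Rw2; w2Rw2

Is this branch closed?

Both p2 and not p2 appear at w2.

Yes, closed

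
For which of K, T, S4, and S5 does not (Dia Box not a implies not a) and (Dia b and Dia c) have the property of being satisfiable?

K, T, S4

S5-tableau for the formula:
1. not (Dia Box not a implies not a) and (Dia b and Dia c), w0
2. not (Dia Box not a implies not a), w0
3. Dia b and Dia c, w0
4. Dia Box not a, w0
5. a, w0
6. Dia b, w0
7. Dia c, w0
8. Box not a, w1
9. not a, w0
Accessibility: w0Rw0, w0Rw1, w1Rw0, w1Rw1
Branch closes: a and not a both at w0.
Every branch closes (one shown): unsatisfiable in S5.
S4-tableau for the formula:
1. not (Dia Box not a implies not a) and (Dia b and Dia c), w0
2. not (Dia Box not a implies not a), w0
3. Dia b and Dia c, w0
4. Dia Box not a, w0
5. a, w0
6. Dia b, w0
7. Dia c, w0
8. Box not a, w1
9. not a, w1
10. b, w2
11. c, w3
Accessibility: w0Rw0, w0Rw1, w0Rw2, w0Rw3, w1Rw1, w2Rw2, w3Rw3
Complete open branch: satisfiable in S4, hence also in K, T (this S4-model is also a K-model and a T-model).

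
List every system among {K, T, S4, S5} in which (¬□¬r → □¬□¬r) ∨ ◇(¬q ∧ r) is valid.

S5-tableau for the negation ¬((¬□¬r → □¬□¬r) ∨ ◇(¬q ∧ r)):
1. ¬((¬□¬r → □¬□¬r) ∨ ◇(¬q ∧ r)), u
2. ¬(¬□¬r → □¬□¬r), u
3. ¬◇(¬q ∧ r), u
4. ¬□¬r, u
5. ¬□¬□¬r, u
6. ¬(¬q ∧ r), u
7. q, u
8. r, v
9. ¬(¬q ∧ r), v
10. q, v
11. □¬r, w
12. ¬(¬q ∧ r), w
13. ¬r, u
14. ¬r, v
Accessibility: uRu, uRv, uRw, vRu, vRv, vRw, wRu, wRv, wRw
Branch closes: r and ¬r both at v.
Every branch closes (one shown): valid in S5.
S4-tableau for the negation ¬((¬□¬r → □¬□¬r) ∨ ◇(¬q ∧ r)):
1. ¬((¬□¬r → □¬□¬r) ∨ ◇(¬q ∧ r)), u
2. ¬(¬□¬r → □¬□¬r), u
3. ¬◇(¬q ∧ r), u
4. ¬□¬r, u
5. ¬□¬□¬r, u
6. ¬(¬q ∧ r), u
7. ¬r, u
8. r, v
9. ¬(¬q ∧ r), v
10. q, v
11. □¬r, w
12. ¬(¬q ∧ r), w
13. ¬r, w
Accessibility: uRu, uRv, uRw, vRv, wRw
Complete open branch: countermodel on an S4-frame, so not valid in S4, nor in K, T (the same frame is also a K-frame and a T-frame).

S5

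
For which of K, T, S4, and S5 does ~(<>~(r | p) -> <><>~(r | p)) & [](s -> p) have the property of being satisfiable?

K

T-tableau for the formula:
1. ~(<>~(r | p) -> <><>~(r | p)) & [](s -> p), 0
2. ~(<>~(r | p) -> <><>~(r | p)), 0   [&-rule on 1]
3. [](s -> p), 0   [&-rule on 1]
4. <>~(r | p), 0   [~->-rule on 2]
5. ~<><>~(r | p), 0   [~->-rule on 2]
6. s -> p, 0   [[]-rule on 3 via 0R0]
7. ~<>~(r | p), 0   [~<>-rule on 5 via 0R0]
8. r | p, 0   [~<>-rule on 7 via 0R0]
9. p, 0   [->-rule on 6 (branches; this branch)]
10. ~(r | p), 1   [<>-rule on 4: fresh world 1, 0R1]
11. ~r, 1   [~|-rule on 10]
12. ~p, 1   [~|-rule on 10]
13. s -> p, 1   [[]-rule on 3 via 0R1]
14. ~<>~(r | p), 1   [~<>-rule on 5 via 0R1]
15. r | p, 1   [~<>-rule on 7 via 0R1]
16. ~s, 1   [->-rule on 13 (branches; this branch)]
17. p, 1   [|-rule on 15 (branches; this branch)]
Accessibility: 0R0, 0R1, 1R1
Branch closes: p and ~p both at 1.
Every branch closes (one shown): unsatisfiable in T, hence also in S4, S5 (every S4/S5-frame is a T-frame).
K-tableau for the formula:
1. ~(<>~(r | p) -> <><>~(r | p)) & [](s -> p), 0
2. ~(<>~(r | p) -> <><>~(r | p)), 0   [&-rule on 1]
3. [](s -> p), 0   [&-rule on 1]
4. <>~(r | p), 0   [~->-rule on 2]
5. ~<><>~(r | p), 0   [~->-rule on 2]
6. ~(r | p), 1   [<>-rule on 4: fresh world 1, 0R1]
7. ~r, 1   [~|-rule on 6]
8. ~p, 1   [~|-rule on 6]
9. s -> p, 1   [[]-rule on 3 via 0R1]
10. ~<>~(r | p), 1   [~<>-rule on 5 via 0R1]
11. ~s, 1   [->-rule on 9 (branches; this branch)]
Accessibility: 0R1
Complete open branch: satisfiable in K.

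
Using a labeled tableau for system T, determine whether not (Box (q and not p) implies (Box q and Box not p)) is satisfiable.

Unsatisfiable (every branch closes)

1. not (Box (q and not p) implies (Box q and Box not p)), u
2. Box (q and not p), u   [neg-implies-rule on 1]
3. not (Box q and Box not p), u   [neg-implies-rule on 1]
4. q and not p, u   [Box-rule on 2 via uRu]
5. q, u   [and-rule on 4]
6. not p, u   [and-rule on 4]
7. not Box not p, u   [neg-and-rule on 3 (branches; this branch)]
8. p, v   [neg-Box-rule on 7: fresh world v, uRv]
9. q and not p, v   [Box-rule on 2 via uRv]
10. q, v   [and-rule on 9]
11. not p, v   [and-rule on 9]
Accessibility: uRu, uRv, vRv
Branch closes: p and not p both at v.
Every branch closes; the branch above is one of them.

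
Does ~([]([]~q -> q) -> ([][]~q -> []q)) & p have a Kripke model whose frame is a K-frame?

Unsatisfiable (every branch closes)

1. ~([]([]~q -> q) -> ([][]~q -> []q)) & p, u
2. ~([]([]~q -> q) -> ([][]~q -> []q)), u
3. p, u
4. []([]~q -> q), u
5. ~([][]~q -> []q), u
6. [][]~q, u
7. ~[]q, u
8. ~q, v
9. []~q -> q, v
10. []~q, v
11. ~[]~q, v
12. q, w
13. ~q, w
Accessibility: uRv, vRw
Branch closes: q and ~q both at w.
Every branch closes; the branch above is one of them.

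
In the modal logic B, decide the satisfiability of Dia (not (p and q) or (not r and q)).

Satisfiable (open branch found)

1. Dia (not (p and q) or (not r and q)), 0
2. not (p and q) or (not r and q), 1
3. not r and q, 1
4. not r, 1
5. q, 1
Accessibility: 0R0, 0R1, 1R0, 1R1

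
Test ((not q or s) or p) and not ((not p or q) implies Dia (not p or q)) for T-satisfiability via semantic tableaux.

No, unsatisfiable

1. ((not q or s) or p) and not ((not p or q) implies Dia (not p or q)), 0
2. (not q or s) or p, 0   [and-rule on 1]
3. not ((not p or q) implies Dia (not p or q)), 0   [and-rule on 1]
4. not p or q, 0   [neg-implies-rule on 3]
5. not Dia (not p or q), 0   [neg-implies-rule on 3]
6. not (not p or q), 0   [neg-Dia-rule on 5 via 0R0]
7. p, 0   [neg-or-rule on 6]
8. not q, 0   [neg-or-rule on 6]
9. q, 0   [or-rule on 4 (branches; this branch)]
Accessibility: 0R0
Branch closes: q and not q both at 0.
Every branch closes; the branch above is one of them.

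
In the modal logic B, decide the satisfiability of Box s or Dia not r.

1. Box s or Dia not r, w0
2. Dia not r, w0
3. not r, w1
Accessibility: w0Rw0, w0Rw1, w1Rw0, w1Rw1

Satisfiable (open branch found)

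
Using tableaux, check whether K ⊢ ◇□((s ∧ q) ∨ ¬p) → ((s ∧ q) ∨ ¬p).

Tableau for the negation ¬(◇□((s ∧ q) ∨ ¬p) → ((s ∧ q) ∨ ¬p)):
1. ¬(◇□((s ∧ q) ∨ ¬p) → ((s ∧ q) ∨ ¬p)), w0
2. ◇□((s ∧ q) ∨ ¬p), w0
3. ¬((s ∧ q) ∨ ¬p), w0
4. ¬(s ∧ q), w0
5. p, w0
6. ¬q, w0
7. □((s ∧ q) ∨ ¬p), w1
Accessibility: w0Rw1
The negation has an open branch (countermodel exists).

Invalid (countermodel exists)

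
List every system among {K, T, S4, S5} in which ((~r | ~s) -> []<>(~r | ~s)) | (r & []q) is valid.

S5

S4-tableau for the negation ~(((~r | ~s) -> []<>(~r | ~s)) | (r & []q)):
1. ~(((~r | ~s) -> []<>(~r | ~s)) | (r & []q)), u
2. ~((~r | ~s) -> []<>(~r | ~s)), u
3. ~(r & []q), u
4. ~r | ~s, u
5. ~[]<>(~r | ~s), u
6. ~[]q, u
7. ~s, u
8. ~<>(~r | ~s), v
9. ~(~r | ~s), v
10. r, v
11. s, v
12. ~q, w
Accessibility: uRu, uRv, uRw, vRv, wRw
Complete open branch: countermodel on an S4-frame, so not valid in S4, nor in K, T (the same frame is also a K-frame and a T-frame).
S5-tableau for the negation ~(((~r | ~s) -> []<>(~r | ~s)) | (r & []q)):
1. ~(((~r | ~s) -> []<>(~r | ~s)) | (r & []q)), u
2. ~((~r | ~s) -> []<>(~r | ~s)), u
3. ~(r & []q), u
4. ~r | ~s, u
5. ~[]<>(~r | ~s), u
6. ~[]q, u
7. ~s, u
8. ~<>(~r | ~s), v
9. ~(~r | ~s), u
10. r, u
11. s, u
Accessibility: uRu, uRv, vRu, vRv
Branch closes: s and ~s both at u.
Every branch closes (one shown): valid in S5.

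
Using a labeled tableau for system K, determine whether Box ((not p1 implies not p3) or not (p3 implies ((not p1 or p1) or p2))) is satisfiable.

1. Box ((not p1 implies not p3) or not (p3 implies ((not p1 or p1) or p2))), 0

Satisfiable (open branch found)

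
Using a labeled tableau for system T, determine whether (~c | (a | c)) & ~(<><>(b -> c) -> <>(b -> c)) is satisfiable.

Yes, satisfiable

1. (~c | (a | c)) & ~(<><>(b -> c) -> <>(b -> c)), 0
2. ~c | (a | c), 0
3. ~(<><>(b -> c) -> <>(b -> c)), 0
4. <><>(b -> c), 0
5. ~<>(b -> c), 0
6. ~(b -> c), 0
7. b, 0
8. ~c, 0
9. a | c, 0
10. a, 0
11. <>(b -> c), 1
12. ~(b -> c), 1
13. b, 1
14. ~c, 1
15. b -> c, 2
16. c, 2
Accessibility: 0R0, 0R1, 1R1, 1R2, 2R2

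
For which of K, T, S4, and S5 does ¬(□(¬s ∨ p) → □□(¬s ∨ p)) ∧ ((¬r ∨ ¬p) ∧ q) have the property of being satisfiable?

S4-tableau for the formula:
1. ¬(□(¬s ∨ p) → □□(¬s ∨ p)) ∧ ((¬r ∨ ¬p) ∧ q), w0
2. ¬(□(¬s ∨ p) → □□(¬s ∨ p)), w0   [∧-rule on 1]
3. (¬r ∨ ¬p) ∧ q, w0   [∧-rule on 1]
4. □(¬s ∨ p), w0   [¬→-rule on 2]
5. ¬□□(¬s ∨ p), w0   [¬→-rule on 2]
6. ¬r ∨ ¬p, w0   [∧-rule on 3]
7. q, w0   [∧-rule on 3]
8. ¬s ∨ p, w0   [□-rule on 4 via w0Rw0]
9. ¬p, w0   [∨-rule on 6 (branches; this branch)]
10. ¬s, w0   [∨-rule on 8 (branches; this branch)]
11. ¬□(¬s ∨ p), w1   [¬□-rule on 5: fresh world w1, w0Rw1]
12. ¬s ∨ p, w1   [□-rule on 4 via w0Rw1]
13. p, w1   [∨-rule on 12 (branches; this branch)]
14. ¬(¬s ∨ p), w2   [¬□-rule on 11: fresh world w2, w1Rw2]
15. s, w2   [¬∨-rule on 14]
16. ¬p, w2   [¬∨-rule on 14]
17. ¬s ∨ p, w2   [□-rule on 4 via w0Rw2]
18. p, w2   [∨-rule on 17 (branches; this branch)]
Accessibility: w0Rw0, w0Rw1, w0Rw2, w1Rw1, w1Rw2, w2Rw2
Branch closes: p and ¬p both at w2.
Every branch closes (one shown): unsatisfiable in S4, hence also in S5 (every S5-frame is an S4-frame).
T-tableau for the formula:
1. ¬(□(¬s ∨ p) → □□(¬s ∨ p)) ∧ ((¬r ∨ ¬p) ∧ q), w0
2. ¬(□(¬s ∨ p) → □□(¬s ∨ p)), w0   [∧-rule on 1]
3. (¬r ∨ ¬p) ∧ q, w0   [∧-rule on 1]
4. □(¬s ∨ p), w0   [¬→-rule on 2]
5. ¬□□(¬s ∨ p), w0   [¬→-rule on 2]
6. ¬r ∨ ¬p, w0   [∧-rule on 3]
7. q, w0   [∧-rule on 3]
8. ¬s ∨ p, w0   [□-rule on 4 via w0Rw0]
9. ¬p, w0   [∨-rule on 6 (branches; this branch)]
10. ¬s, w0   [∨-rule on 8 (branches; this branch)]
11. ¬□(¬s ∨ p), w1   [¬□-rule on 5: fresh world w1, w0Rw1]
12. ¬s ∨ p, w1   [□-rule on 4 via w0Rw1]
13. p, w1   [∨-rule on 12 (branches; this branch)]
14. ¬(¬s ∨ p), w2   [¬□-rule on 11: fresh world w2, w1Rw2]
15. s, w2   [¬∨-rule on 14]
16. ¬p, w2   [¬∨-rule on 14]
Accessibility: w0Rw0, w0Rw1, w1Rw1, w1Rw2, w2Rw2
Complete open branch: satisfiable in T, hence also in K (this T-model is also a K-model).

K, T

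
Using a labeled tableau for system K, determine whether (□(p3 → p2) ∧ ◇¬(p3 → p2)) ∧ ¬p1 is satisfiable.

Unsatisfiable (every branch closes)

1. (□(p3 → p2) ∧ ◇¬(p3 → p2)) ∧ ¬p1, 0
2. □(p3 → p2) ∧ ◇¬(p3 → p2), 0
3. ¬p1, 0
4. □(p3 → p2), 0
5. ◇¬(p3 → p2), 0
6. ¬(p3 → p2), 1
7. p3, 1
8. ¬p2, 1
9. p3 → p2, 1
10. p2, 1
Accessibility: 0R1
Branch closes: p2 and ¬p2 both at 1.
Every branch closes; the branch above is one of them.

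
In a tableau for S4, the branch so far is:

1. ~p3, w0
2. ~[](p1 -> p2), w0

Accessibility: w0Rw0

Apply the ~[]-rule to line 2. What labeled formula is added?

a fresh world w1 with w0Rw1, and ~(p1 -> p2) at w1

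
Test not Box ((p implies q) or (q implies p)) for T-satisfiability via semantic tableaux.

No, unsatisfiable

1. not Box ((p implies q) or (q implies p)), w0
2. not ((p implies q) or (q implies p)), w1
3. not (p implies q), w1
4. not (q implies p), w1
5. p, w1
6. not q, w1
7. q, w1
8. not p, w1
Accessibility: w0Rw0, w0Rw1, w1Rw1
Branch closes: q and not q both at w1.
(One branch shown.) All branches close.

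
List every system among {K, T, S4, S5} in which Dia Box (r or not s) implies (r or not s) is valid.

S5

S4-tableau for the negation not (Dia Box (r or not s) implies (r or not s)):
1. not (Dia Box (r or not s) implies (r or not s)), w0
2. Dia Box (r or not s), w0
3. not (r or not s), w0
4. not r, w0
5. s, w0
6. Box (r or not s), w1
7. r or not s, w1
8. not s, w1
Accessibility: w0Rw0, w0Rw1, w1Rw1
Complete open branch: countermodel on an S4-frame, so not valid in S4, nor in K, T (the same frame is also a K-frame and a T-frame).
S5-tableau for the negation not (Dia Box (r or not s) implies (r or not s)):
1. not (Dia Box (r or not s) implies (r or not s)), w0
2. Dia Box (r or not s), w0
3. not (r or not s), w0
4. not r, w0
5. s, w0
6. Box (r or not s), w1
7. r or not s, w0
8. r or not s, w1
9. not s, w0
Accessibility: w0Rw0, w0Rw1, w1Rw0, w1Rw1
Branch closes: s and not s both at w0.
Every branch closes (one shown): valid in S5.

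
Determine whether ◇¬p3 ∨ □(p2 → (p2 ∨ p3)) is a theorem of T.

Yes, valid

Tableau for the negation ¬(◇¬p3 ∨ □(p2 → (p2 ∨ p3))):
1. ¬(◇¬p3 ∨ □(p2 → (p2 ∨ p3))), 0
2. ¬◇¬p3, 0
3. ¬□(p2 → (p2 ∨ p3)), 0
4. p3, 0
5. ¬(p2 → (p2 ∨ p3)), 1
6. p2, 1
7. ¬(p2 ∨ p3), 1
8. ¬p2, 1
9. ¬p3, 1
Accessibility: 0R0, 0R1, 1R1
Branch closes: p2 and ¬p2 both at 1.
All branches of the negation close; one closing branch shown above.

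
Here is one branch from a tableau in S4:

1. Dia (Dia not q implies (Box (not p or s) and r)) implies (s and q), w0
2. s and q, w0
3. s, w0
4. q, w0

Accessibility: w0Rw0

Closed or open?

No world carries both an atom and its negation.

Open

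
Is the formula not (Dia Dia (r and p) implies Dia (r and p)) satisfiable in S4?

Unsatisfiable

1. not (Dia Dia (r and p) implies Dia (r and p)), 0
2. Dia Dia (r and p), 0
3. not Dia (r and p), 0
4. not (r and p), 0
5. not p, 0
6. Dia (r and p), 1
7. not (r and p), 1
8. not p, 1
9. r and p, 2
10. r, 2
11. p, 2
12. not (r and p), 2
13. not p, 2
Accessibility: 0R0, 0R1, 0R2, 1R1, 1R2, 2R2
Branch closes: p and not p both at 2.
Every branch closes; the branch above is one of them.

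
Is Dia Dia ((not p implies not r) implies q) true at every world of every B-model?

Not valid

Tableau for the negation not Dia Dia ((not p implies not r) implies q):
1. not Dia Dia ((not p implies not r) implies q), u
2. not Dia ((not p implies not r) implies q), u
3. not ((not p implies not r) implies q), u
4. not p implies not r, u
5. not q, u
6. not r, u
Accessibility: uRu
The negation has an open branch (countermodel exists).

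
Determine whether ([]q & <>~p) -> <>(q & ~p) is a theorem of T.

Valid in T

Tableau for the negation ~(([]q & <>~p) -> <>(q & ~p)):
1. ~(([]q & <>~p) -> <>(q & ~p)), u
2. []q & <>~p, u
3. ~<>(q & ~p), u
4. []q, u
5. <>~p, u
6. ~(q & ~p), u
7. q, u
8. p, u
9. ~p, v
10. ~(q & ~p), v
11. q, v
12. p, v
Accessibility: uRu, uRv, vRv
Branch closes: p and ~p both at v.
Every branch of the negation's tableau closes; the branch above is one of them.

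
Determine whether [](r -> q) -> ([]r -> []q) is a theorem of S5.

Valid

Tableau for the negation ~([](r -> q) -> ([]r -> []q)):
1. ~([](r -> q) -> ([]r -> []q)), 0
2. [](r -> q), 0
3. ~([]r -> []q), 0
4. []r, 0
5. ~[]q, 0
6. r -> q, 0
7. r, 0
8. q, 0
9. ~q, 1
10. r -> q, 1
11. r, 1
12. q, 1
Accessibility: 0R0, 0R1, 1R0, 1R1
Branch closes: q and ~q both at 1.
Every branch of the negation's tableau closes; the branch above is one of them.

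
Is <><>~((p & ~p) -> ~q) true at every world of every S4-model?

No, not valid

Tableau for the negation ~<><>~((p & ~p) -> ~q):
1. ~<><>~((p & ~p) -> ~q), w0
2. ~<>~((p & ~p) -> ~q), w0   [~<>-rule on 1 via w0Rw0]
3. (p & ~p) -> ~q, w0   [~<>-rule on 2 via w0Rw0]
4. ~q, w0   [->-rule on 3 (branches; this branch)]
Accessibility: w0Rw0
The negation has an open branch (countermodel exists).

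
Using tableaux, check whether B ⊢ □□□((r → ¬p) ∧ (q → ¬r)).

Not valid

Tableau for the negation ¬□□□((r → ¬p) ∧ (q → ¬r)):
1. ¬□□□((r → ¬p) ∧ (q → ¬r)), w0
2. ¬□□((r → ¬p) ∧ (q → ¬r)), w1
3. ¬□((r → ¬p) ∧ (q → ¬r)), w2
4. ¬((r → ¬p) ∧ (q → ¬r)), w3
5. ¬(q → ¬r), w3
6. q, w3
7. r, w3
Accessibility: w0Rw0, w0Rw1, w1Rw0, w1Rw1, w1Rw2, w2Rw1, w2Rw2, w2Rw3, w3Rw2, w3Rw3
The negation has an open branch (countermodel exists).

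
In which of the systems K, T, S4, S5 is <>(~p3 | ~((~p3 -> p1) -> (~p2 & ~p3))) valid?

T, S4, S5

T-tableau for the negation ~<>(~p3 | ~((~p3 -> p1) -> (~p2 & ~p3))):
1. ~<>(~p3 | ~((~p3 -> p1) -> (~p2 & ~p3))), w0
2. ~(~p3 | ~((~p3 -> p1) -> (~p2 & ~p3))), w0
3. p3, w0
4. (~p3 -> p1) -> (~p2 & ~p3), w0
5. ~p2 & ~p3, w0
6. ~p2, w0
7. ~p3, w0
Accessibility: w0Rw0
Branch closes: p3 and ~p3 both at w0.
Every branch closes (one shown): valid in T, hence also in S4, S5 (every theorem of T is a theorem of S4 and S5).
K-tableau for the negation ~<>(~p3 | ~((~p3 -> p1) -> (~p2 & ~p3))):
1. ~<>(~p3 | ~((~p3 -> p1) -> (~p2 & ~p3))), w0
Complete open branch: countermodel on a K-frame, so not valid in K.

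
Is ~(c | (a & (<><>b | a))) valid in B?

Tableau for the negation c | (a & (<><>b | a)):
1. c | (a & (<><>b | a)), u
2. a & (<><>b | a), u   [|-rule on 1 (branches; this branch)]
3. a, u   [&-rule on 2]
4. <><>b | a, u   [&-rule on 2]
Accessibility: uRu
The negation has an open branch (countermodel exists).

Not valid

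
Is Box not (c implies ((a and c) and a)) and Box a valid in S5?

Not valid

Tableau for the negation not (Box not (c implies ((a and c) and a)) and Box a):
1. not (Box not (c implies ((a and c) and a)) and Box a), u
2. not Box a, u
3. not a, v
Accessibility: uRu, uRv, vRu, vRv
The negation has an open branch (countermodel exists).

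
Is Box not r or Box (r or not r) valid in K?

Valid in K

Tableau for the negation not (Box not r or Box (r or not r)):
1. not (Box not r or Box (r or not r)), 0
2. not Box not r, 0   [neg-or-rule on 1]
3. not Box (r or not r), 0   [neg-or-rule on 1]
4. r, 1   [neg-Box-rule on 2: fresh world 1, 0R1]
5. not (r or not r), 2   [neg-Box-rule on 3: fresh world 2, 0R2]
6. not r, 2   [neg-or-rule on 5]
7. r, 2   [neg-or-rule on 5]
Accessibility: 0R1, 0R2
Branch closes: r and not r both at 2.
All branches of the negation close; one closing branch shown above.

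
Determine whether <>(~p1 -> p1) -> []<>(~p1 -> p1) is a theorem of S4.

Not valid

Tableau for the negation ~(<>(~p1 -> p1) -> []<>(~p1 -> p1)):
1. ~(<>(~p1 -> p1) -> []<>(~p1 -> p1)), w0
2. <>(~p1 -> p1), w0
3. ~[]<>(~p1 -> p1), w0
4. ~p1 -> p1, w1
5. p1, w1
6. ~<>(~p1 -> p1), w2
7. ~(~p1 -> p1), w2
8. ~p1, w2
Accessibility: w0Rw0, w0Rw1, w0Rw2, w1Rw1, w2Rw2
The negation has an open branch (countermodel exists).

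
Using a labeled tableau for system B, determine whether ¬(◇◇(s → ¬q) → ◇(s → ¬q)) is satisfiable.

Yes, satisfiable

1. ¬(◇◇(s → ¬q) → ◇(s → ¬q)), u
2. ◇◇(s → ¬q), u
3. ¬◇(s → ¬q), u
4. ¬(s → ¬q), u
5. s, u
6. q, u
7. ◇(s → ¬q), v
8. ¬(s → ¬q), v
9. s, v
10. q, v
11. s → ¬q, w
12. ¬q, w
Accessibility: uRu, uRv, vRu, vRv, vRw, wRv, wRw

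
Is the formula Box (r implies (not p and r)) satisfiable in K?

1. Box (r implies (not p and r)), w0

Satisfiable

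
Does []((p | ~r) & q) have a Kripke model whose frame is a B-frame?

Yes, satisfiable

1. []((p | ~r) & q), 0
2. (p | ~r) & q, 0
3. p | ~r, 0
4. q, 0
5. ~r, 0
Accessibility: 0R0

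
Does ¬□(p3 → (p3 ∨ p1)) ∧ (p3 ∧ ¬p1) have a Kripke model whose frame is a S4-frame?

No, unsatisfiable

1. ¬□(p3 → (p3 ∨ p1)) ∧ (p3 ∧ ¬p1), u
2. ¬□(p3 → (p3 ∨ p1)), u   [∧-rule on 1]
3. p3 ∧ ¬p1, u   [∧-rule on 1]
4. p3, u   [∧-rule on 3]
5. ¬p1, u   [∧-rule on 3]
6. ¬(p3 → (p3 ∨ p1)), v   [¬□-rule on 2: fresh world v, uRv]
7. p3, v   [¬→-rule on 6]
8. ¬(p3 ∨ p1), v   [¬→-rule on 6]
9. ¬p3, v   [¬∨-rule on 8]
10. ¬p1, v   [¬∨-rule on 8]
Accessibility: uRu, uRv, vRv
Branch closes: p3 and ¬p3 both at v.
Every branch closes; the branch above is one of them.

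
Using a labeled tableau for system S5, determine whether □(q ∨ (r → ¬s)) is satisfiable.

1. □(q ∨ (r → ¬s)), u
2. q ∨ (r → ¬s), u
3. r → ¬s, u
4. ¬s, u
Accessibility: uRu

Yes, satisfiable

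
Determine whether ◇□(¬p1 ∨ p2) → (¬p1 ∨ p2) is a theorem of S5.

Yes, valid

Tableau for the negation ¬(◇□(¬p1 ∨ p2) → (¬p1 ∨ p2)):
1. ¬(◇□(¬p1 ∨ p2) → (¬p1 ∨ p2)), w0
2. ◇□(¬p1 ∨ p2), w0
3. ¬(¬p1 ∨ p2), w0
4. p1, w0
5. ¬p2, w0
6. □(¬p1 ∨ p2), w1
7. ¬p1 ∨ p2, w0
8. ¬p1 ∨ p2, w1
9. p2, w0
Accessibility: w0Rw0, w0Rw1, w1Rw0, w1Rw1
Branch closes: p2 and ¬p2 both at w0.
Every branch of the negation's tableau closes; the branch above is one of them.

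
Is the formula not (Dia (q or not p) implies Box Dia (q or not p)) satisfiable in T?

1. not (Dia (q or not p) implies Box Dia (q or not p)), 0
2. Dia (q or not p), 0   [neg-implies-rule on 1]
3. not Box Dia (q or not p), 0   [neg-implies-rule on 1]
4. q or not p, 1   [Dia-rule on 2: fresh world 1, 0R1]
5. not p, 1   [or-rule on 4 (branches; this branch)]
6. not Dia (q or not p), 2   [neg-Box-rule on 3: fresh world 2, 0R2]
7. not (q or not p), 2   [neg-Dia-rule on 6 via 2R2]
8. not q, 2   [neg-or-rule on 7]
9. p, 2   [neg-or-rule on 7]
Accessibility: 0R0, 0R1, 0R2, 1R1, 2R2

Satisfiable (open branch found)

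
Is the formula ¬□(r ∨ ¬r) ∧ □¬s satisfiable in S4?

No, unsatisfiable

1. ¬□(r ∨ ¬r) ∧ □¬s, w0
2. ¬□(r ∨ ¬r), w0   [∧-rule on 1]
3. □¬s, w0   [∧-rule on 1]
4. ¬s, w0   [□-rule on 3 via w0Rw0]
5. ¬(r ∨ ¬r), w1   [¬□-rule on 2: fresh world w1, w0Rw1]
6. ¬r, w1   [¬∨-rule on 5]
7. r, w1   [¬∨-rule on 5]
Accessibility: w0Rw0, w0Rw1, w1Rw1
Branch closes: r and ¬r both at w1.
(One branch shown.) All branches close.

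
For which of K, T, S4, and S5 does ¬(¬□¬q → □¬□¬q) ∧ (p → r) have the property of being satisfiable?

S5-tableau for the formula:
1. ¬(¬□¬q → □¬□¬q) ∧ (p → r), u
2. ¬(¬□¬q → □¬□¬q), u
3. p → r, u
4. ¬□¬q, u
5. ¬□¬□¬q, u
6. r, u
7. q, v
8. □¬q, w
9. ¬q, u
10. ¬q, v
Accessibility: uRu, uRv, uRw, vRu, vRv, vRw, wRu, wRv, wRw
Branch closes: q and ¬q both at v.
Every branch closes (one shown): unsatisfiable in S5.
S4-tableau for the formula:
1. ¬(¬□¬q → □¬□¬q) ∧ (p → r), u
2. ¬(¬□¬q → □¬□¬q), u
3. p → r, u
4. ¬□¬q, u
5. ¬□¬□¬q, u
6. r, u
7. q, v
8. □¬q, w
9. ¬q, w
Accessibility: uRu, uRv, uRw, vRv, wRw
Complete open branch: satisfiable in S4, hence also in K, T (this S4-model is also a K-model and a T-model).

K, T, S4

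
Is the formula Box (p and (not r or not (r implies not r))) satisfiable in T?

1. Box (p and (not r or not (r implies not r))), w0
2. p and (not r or not (r implies not r)), w0   [Box-rule on 1 via w0Rw0]
3. p, w0   [and-rule on 2]
4. not r or not (r implies not r), w0   [and-rule on 2]
5. not (r implies not r), w0   [or-rule on 4 (branches; this branch)]
6. r, w0   [neg-implies-rule on 5]
Accessibility: w0Rw0

Yes, satisfiable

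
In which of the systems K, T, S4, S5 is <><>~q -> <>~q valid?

T-tableau for the negation ~(<><>~q -> <>~q):
1. ~(<><>~q -> <>~q), w0
2. <><>~q, w0
3. ~<>~q, w0
4. q, w0
5. <>~q, w1
6. q, w1
7. ~q, w2
Accessibility: w0Rw0, w0Rw1, w1Rw1, w1Rw2, w2Rw2
Complete open branch: countermodel on a T-frame, so not valid in T, nor in K (the same frame is also a K-frame).
S4-tableau for the negation ~(<><>~q -> <>~q):
1. ~(<><>~q -> <>~q), w0
2. <><>~q, w0
3. ~<>~q, w0
4. q, w0
5. <>~q, w1
6. q, w1
7. ~q, w2
8. q, w2
Accessibility: w0Rw0, w0Rw1, w0Rw2, w1Rw1, w1Rw2, w2Rw2
Branch closes: q and ~q both at w2.
Every branch closes (one shown): valid in S4, hence also in S5 (every theorem of S4 is a theorem of S5).

S4, S5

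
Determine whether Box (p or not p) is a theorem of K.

Tableau for the negation not Box (p or not p):
1. not Box (p or not p), u
2. not (p or not p), v
3. not p, v
4. p, v
Accessibility: uRv
Branch closes: p and not p both at v.
Every branch of the negation's tableau closes; the branch above is one of them.

Valid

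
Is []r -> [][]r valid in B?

Tableau for the negation ~([]r -> [][]r):
1. ~([]r -> [][]r), w0
2. []r, w0
3. ~[][]r, w0
4. r, w0
5. ~[]r, w1
6. r, w1
7. ~r, w2
Accessibility: w0Rw0, w0Rw1, w1Rw0, w1Rw1, w1Rw2, w2Rw1, w2Rw2
The negation has an open branch (countermodel exists).

No, not valid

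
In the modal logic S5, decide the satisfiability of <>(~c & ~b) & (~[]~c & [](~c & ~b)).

No, unsatisfiable

1. <>(~c & ~b) & (~[]~c & [](~c & ~b)), u
2. <>(~c & ~b), u   [&-rule on 1]
3. ~[]~c & [](~c & ~b), u   [&-rule on 1]
4. ~[]~c, u   [&-rule on 3]
5. [](~c & ~b), u   [&-rule on 3]
6. ~c & ~b, u   [[]-rule on 5 via uRu]
7. ~c, u   [&-rule on 6]
8. ~b, u   [&-rule on 6]
9. ~c & ~b, v   [<>-rule on 2: fresh world v, uRv]
10. ~c, v   [&-rule on 9]
11. ~b, v   [&-rule on 9]
12. c, w   [~[]-rule on 4: fresh world w, uRw]
13. ~c & ~b, w   [[]-rule on 5 via uRw]
14. ~c, w   [&-rule on 13]
15. ~b, w   [&-rule on 13]
Accessibility: uRu, uRv, uRw, vRu, vRv, vRw, wRu, wRv, wRw
Branch closes: c and ~c both at w.
Every branch closes; the branch above is one of them.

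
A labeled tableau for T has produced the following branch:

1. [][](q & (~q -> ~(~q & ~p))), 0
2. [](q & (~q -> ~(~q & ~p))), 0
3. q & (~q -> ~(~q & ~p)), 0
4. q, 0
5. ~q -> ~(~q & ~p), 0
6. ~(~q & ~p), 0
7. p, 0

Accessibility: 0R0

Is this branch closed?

Open

No atom appears with both signs at the same world.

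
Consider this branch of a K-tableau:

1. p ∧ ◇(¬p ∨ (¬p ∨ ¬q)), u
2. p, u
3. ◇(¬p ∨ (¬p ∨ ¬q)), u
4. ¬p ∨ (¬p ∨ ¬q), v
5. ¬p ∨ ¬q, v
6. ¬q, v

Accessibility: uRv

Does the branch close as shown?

No atom appears with both signs at the same world.

No, open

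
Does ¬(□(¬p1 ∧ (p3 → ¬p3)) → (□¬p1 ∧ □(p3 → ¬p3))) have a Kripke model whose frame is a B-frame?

Unsatisfiable

1. ¬(□(¬p1 ∧ (p3 → ¬p3)) → (□¬p1 ∧ □(p3 → ¬p3))), w0
2. □(¬p1 ∧ (p3 → ¬p3)), w0
3. ¬(□¬p1 ∧ □(p3 → ¬p3)), w0
4. ¬p1 ∧ (p3 → ¬p3), w0
5. ¬p1, w0
6. p3 → ¬p3, w0
7. ¬□(p3 → ¬p3), w0
8. ¬p3, w0
9. ¬(p3 → ¬p3), w1
10. p3, w1
11. ¬p1 ∧ (p3 → ¬p3), w1
12. ¬p1, w1
13. p3 → ¬p3, w1
14. ¬p3, w1
Accessibility: w0Rw0, w0Rw1, w1Rw0, w1Rw1
Branch closes: p3 and ¬p3 both at w1.
All branches of the tableau close; one closing branch shown above.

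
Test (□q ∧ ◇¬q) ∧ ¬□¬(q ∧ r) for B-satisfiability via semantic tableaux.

No, unsatisfiable

1. (□q ∧ ◇¬q) ∧ ¬□¬(q ∧ r), w0
2. □q ∧ ◇¬q, w0
3. ¬□¬(q ∧ r), w0
4. □q, w0
5. ◇¬q, w0
6. q, w0
7. q ∧ r, w1
8. q, w1
9. r, w1
10. ¬q, w2
11. q, w2
Accessibility: w0Rw0, w0Rw1, w0Rw2, w1Rw0, w1Rw1, w2Rw0, w2Rw2
Branch closes: q and ¬q both at w2.
(One branch shown.) All branches close.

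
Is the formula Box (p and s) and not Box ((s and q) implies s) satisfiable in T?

Unsatisfiable (every branch closes)

1. Box (p and s) and not Box ((s and q) implies s), w0
2. Box (p and s), w0   [and-rule on 1]
3. not Box ((s and q) implies s), w0   [and-rule on 1]
4. p and s, w0   [Box-rule on 2 via w0Rw0]
5. p, w0   [and-rule on 4]
6. s, w0   [and-rule on 4]
7. not ((s and q) implies s), w1   [neg-Box-rule on 3: fresh world w1, w0Rw1]
8. s and q, w1   [neg-implies-rule on 7]
9. not s, w1   [neg-implies-rule on 7]
10. s, w1   [and-rule on 8]
11. q, w1   [and-rule on 8]
Accessibility: w0Rw0, w0Rw1, w1Rw1
Branch closes: s and not s both at w1.
Every branch closes; the branch above is one of them.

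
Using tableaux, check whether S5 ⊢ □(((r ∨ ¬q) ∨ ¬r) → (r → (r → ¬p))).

No, not valid

Tableau for the negation ¬□(((r ∨ ¬q) ∨ ¬r) → (r → (r → ¬p))):
1. ¬□(((r ∨ ¬q) ∨ ¬r) → (r → (r → ¬p))), w0
2. ¬(((r ∨ ¬q) ∨ ¬r) → (r → (r → ¬p))), w1   [¬□-rule on 1: fresh world w1, w0Rw1]
3. (r ∨ ¬q) ∨ ¬r, w1   [¬→-rule on 2]
4. ¬(r → (r → ¬p)), w1   [¬→-rule on 2]
5. r, w1   [¬→-rule on 4]
6. ¬(r → ¬p), w1   [¬→-rule on 4]
7. p, w1   [¬→-rule on 6]
8. r ∨ ¬q, w1   [∨-rule on 3 (branches; this branch)]
9. ¬q, w1   [∨-rule on 8 (branches; this branch)]
Accessibility: w0Rw0, w0Rw1, w1Rw0, w1Rw1
The negation has an open branch (countermodel exists).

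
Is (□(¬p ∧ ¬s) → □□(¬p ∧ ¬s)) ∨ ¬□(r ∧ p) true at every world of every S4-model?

Tableau for the negation ¬((□(¬p ∧ ¬s) → □□(¬p ∧ ¬s)) ∨ ¬□(r ∧ p)):
1. ¬((□(¬p ∧ ¬s) → □□(¬p ∧ ¬s)) ∨ ¬□(r ∧ p)), w0
2. ¬(□(¬p ∧ ¬s) → □□(¬p ∧ ¬s)), w0
3. □(r ∧ p), w0
4. □(¬p ∧ ¬s), w0
5. ¬□□(¬p ∧ ¬s), w0
6. r ∧ p, w0
7. r, w0
8. p, w0
9. ¬p ∧ ¬s, w0
10. ¬p, w0
11. ¬s, w0
Accessibility: w0Rw0
Branch closes: p and ¬p both at w0.
All branches of the negation close; one closing branch shown above.

Valid in S4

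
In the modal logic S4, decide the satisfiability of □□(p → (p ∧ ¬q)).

1. □□(p → (p ∧ ¬q)), w0
2. □(p → (p ∧ ¬q)), w0
3. p → (p ∧ ¬q), w0
4. p ∧ ¬q, w0
5. p, w0
6. ¬q, w0
Accessibility: w0Rw0

Satisfiable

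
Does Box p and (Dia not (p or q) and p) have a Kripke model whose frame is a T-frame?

Unsatisfiable

1. Box p and (Dia not (p or q) and p), u
2. Box p, u
3. Dia not (p or q) and p, u
4. Dia not (p or q), u
5. p, u
6. not (p or q), v
7. not p, v
8. not q, v
9. p, v
Accessibility: uRu, uRv, vRv
Branch closes: p and not p both at v.
(One branch shown.) All branches close.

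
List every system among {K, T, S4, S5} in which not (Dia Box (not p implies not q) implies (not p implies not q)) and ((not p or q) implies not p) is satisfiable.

S5-tableau for the formula:
1. not (Dia Box (not p implies not q) implies (not p implies not q)) and ((not p or q) implies not p), 0
2. not (Dia Box (not p implies not q) implies (not p implies not q)), 0
3. (not p or q) implies not p, 0
4. Dia Box (not p implies not q), 0
5. not (not p implies not q), 0
6. not p, 0
7. q, 0
8. Box (not p implies not q), 1
9. not p implies not q, 0
10. not p implies not q, 1
11. not q, 0
Accessibility: 0R0, 0R1, 1R0, 1R1
Branch closes: q and not q both at 0.
Every branch closes (one shown): unsatisfiable in S5.
S4-tableau for the formula:
1. not (Dia Box (not p implies not q) implies (not p implies not q)) and ((not p or q) implies not p), 0
2. not (Dia Box (not p implies not q) implies (not p implies not q)), 0
3. (not p or q) implies not p, 0
4. Dia Box (not p implies not q), 0
5. not (not p implies not q), 0
6. not p, 0
7. q, 0
8. Box (not p implies not q), 1
9. not p implies not q, 1
10. not q, 1
Accessibility: 0R0, 0R1, 1R1
Complete open branch: satisfiable in S4, hence also in K, T (this S4-model is also a K-model and a T-model).

K, T, S4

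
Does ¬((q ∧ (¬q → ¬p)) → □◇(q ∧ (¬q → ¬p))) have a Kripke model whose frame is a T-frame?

Satisfiable (open branch found)

1. ¬((q ∧ (¬q → ¬p)) → □◇(q ∧ (¬q → ¬p))), 0
2. q ∧ (¬q → ¬p), 0   [¬→-rule on 1]
3. ¬□◇(q ∧ (¬q → ¬p)), 0   [¬→-rule on 1]
4. q, 0   [∧-rule on 2]
5. ¬q → ¬p, 0   [∧-rule on 2]
6. ¬p, 0   [→-rule on 5 (branches; this branch)]
7. ¬◇(q ∧ (¬q → ¬p)), 1   [¬□-rule on 3: fresh world 1, 0R1]
8. ¬(q ∧ (¬q → ¬p)), 1   [¬◇-rule on 7 via 1R1]
9. ¬(¬q → ¬p), 1   [¬∧-rule on 8 (branches; this branch)]
10. ¬q, 1   [¬→-rule on 9]
11. p, 1   [¬→-rule on 9]
Accessibility: 0R0, 0R1, 1R1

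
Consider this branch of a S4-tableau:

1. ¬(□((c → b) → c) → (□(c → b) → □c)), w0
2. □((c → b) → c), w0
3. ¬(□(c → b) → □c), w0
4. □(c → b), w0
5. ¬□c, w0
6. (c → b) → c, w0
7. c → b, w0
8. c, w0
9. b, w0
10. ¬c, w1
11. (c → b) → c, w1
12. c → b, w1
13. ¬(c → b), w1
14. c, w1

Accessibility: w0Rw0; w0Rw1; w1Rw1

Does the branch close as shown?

Yes, closed

Both c and ¬c appear at w1.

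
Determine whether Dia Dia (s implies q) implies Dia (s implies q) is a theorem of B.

No, not valid

Tableau for the negation not (Dia Dia (s implies q) implies Dia (s implies q)):
1. not (Dia Dia (s implies q) implies Dia (s implies q)), u
2. Dia Dia (s implies q), u   [neg-implies-rule on 1]
3. not Dia (s implies q), u   [neg-implies-rule on 1]
4. not (s implies q), u   [neg-Dia-rule on 3 via uRu]
5. s, u   [neg-implies-rule on 4]
6. not q, u   [neg-implies-rule on 4]
7. Dia (s implies q), v   [Dia-rule on 2: fresh world v, uRv]
8. not (s implies q), v   [neg-Dia-rule on 3 via uRv]
9. s, v   [neg-implies-rule on 8]
10. not q, v   [neg-implies-rule on 8]
11. s implies q, w   [Dia-rule on 7: fresh world w, vRw]
12. q, w   [implies-rule on 11 (branches; this branch)]
Accessibility: uRu, uRv, vRu, vRv, vRw, wRv, wRw
The negation has an open branch (countermodel exists).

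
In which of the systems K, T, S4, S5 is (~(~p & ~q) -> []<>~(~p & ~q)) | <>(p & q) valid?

S5

S4-tableau for the negation ~((~(~p & ~q) -> []<>~(~p & ~q)) | <>(p & q)):
1. ~((~(~p & ~q) -> []<>~(~p & ~q)) | <>(p & q)), 0
2. ~(~(~p & ~q) -> []<>~(~p & ~q)), 0
3. ~<>(p & q), 0
4. ~(~p & ~q), 0
5. ~[]<>~(~p & ~q), 0
6. ~(p & q), 0
7. q, 0
8. ~p, 0
9. ~<>~(~p & ~q), 1
10. ~(p & q), 1
11. ~p & ~q, 1
12. ~p, 1
13. ~q, 1
Accessibility: 0R0, 0R1, 1R1
Complete open branch: countermodel on an S4-frame, so not valid in S4, nor in K, T (the same frame is also a K-frame and a T-frame).
S5-tableau for the negation ~((~(~p & ~q) -> []<>~(~p & ~q)) | <>(p & q)):
1. ~((~(~p & ~q) -> []<>~(~p & ~q)) | <>(p & q)), 0
2. ~(~(~p & ~q) -> []<>~(~p & ~q)), 0
3. ~<>(p & q), 0
4. ~(~p & ~q), 0
5. ~[]<>~(~p & ~q), 0
6. ~(p & q), 0
7. q, 0
8. ~p, 0
9. ~<>~(~p & ~q), 1
10. ~(p & q), 1
11. ~p & ~q, 0
12. ~q, 0
Accessibility: 0R0, 0R1, 1R0, 1R1
Branch closes: q and ~q both at 0.
Every branch closes (one shown): valid in S5.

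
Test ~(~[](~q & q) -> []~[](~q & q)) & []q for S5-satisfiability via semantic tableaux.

1. ~(~[](~q & q) -> []~[](~q & q)) & []q, 0
2. ~(~[](~q & q) -> []~[](~q & q)), 0
3. []q, 0
4. ~[](~q & q), 0
5. ~[]~[](~q & q), 0
6. q, 0
7. ~(~q & q), 1
8. q, 1
9. [](~q & q), 2
10. q, 2
11. ~q & q, 0
12. ~q, 0
Accessibility: 0R0, 0R1, 0R2, 1R0, 1R1, 1R2, 2R0, 2R1, 2R2
Branch closes: q and ~q both at 0.
(One branch shown.) All branches close.

No, unsatisfiable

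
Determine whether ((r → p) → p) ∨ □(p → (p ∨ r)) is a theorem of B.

Valid

Tableau for the negation ¬(((r → p) → p) ∨ □(p → (p ∨ r))):
1. ¬(((r → p) → p) ∨ □(p → (p ∨ r))), w0
2. ¬((r → p) → p), w0   [¬∨-rule on 1]
3. ¬□(p → (p ∨ r)), w0   [¬∨-rule on 1]
4. r → p, w0   [¬→-rule on 2]
5. ¬p, w0   [¬→-rule on 2]
6. ¬r, w0   [→-rule on 4 (branches; this branch)]
7. ¬(p → (p ∨ r)), w1   [¬□-rule on 3: fresh world w1, w0Rw1]
8. p, w1   [¬→-rule on 7]
9. ¬(p ∨ r), w1   [¬→-rule on 7]
10. ¬p, w1   [¬∨-rule on 9]
11. ¬r, w1   [¬∨-rule on 9]
Accessibility: w0Rw0, w0Rw1, w1Rw0, w1Rw1
Branch closes: p and ¬p both at w1.
All branches of the negation close; one closing branch shown above.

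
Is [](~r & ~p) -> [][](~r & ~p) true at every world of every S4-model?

Yes, valid

Tableau for the negation ~([](~r & ~p) -> [][](~r & ~p)):
1. ~([](~r & ~p) -> [][](~r & ~p)), 0
2. [](~r & ~p), 0   [~->-rule on 1]
3. ~[][](~r & ~p), 0   [~->-rule on 1]
4. ~r & ~p, 0   [[]-rule on 2 via 0R0]
5. ~r, 0   [&-rule on 4]
6. ~p, 0   [&-rule on 4]
7. ~[](~r & ~p), 1   [~[]-rule on 3: fresh world 1, 0R1]
8. ~r & ~p, 1   [[]-rule on 2 via 0R1]
9. ~r, 1   [&-rule on 8]
10. ~p, 1   [&-rule on 8]
11. ~(~r & ~p), 2   [~[]-rule on 7: fresh world 2, 1R2]
12. ~r & ~p, 2   [[]-rule on 2 via 0R2]
13. ~r, 2   [&-rule on 12]
14. ~p, 2   [&-rule on 12]
15. p, 2   [~&-rule on 11 (branches; this branch)]
Accessibility: 0R0, 0R1, 0R2, 1R1, 1R2, 2R2
Branch closes: p and ~p both at 2.
All branches of the negation close; one closing branch shown above.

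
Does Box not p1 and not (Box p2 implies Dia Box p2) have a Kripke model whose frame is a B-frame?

Unsatisfiable

1. Box not p1 and not (Box p2 implies Dia Box p2), w0
2. Box not p1, w0
3. not (Box p2 implies Dia Box p2), w0
4. Box p2, w0
5. not Dia Box p2, w0
6. not p1, w0
7. p2, w0
8. not Box p2, w0
9. not p2, w1
10. not p1, w1
11. p2, w1
Accessibility: w0Rw0, w0Rw1, w1Rw0, w1Rw1
Branch closes: p2 and not p2 both at w1.
All branches of the tableau close; one closing branch shown above.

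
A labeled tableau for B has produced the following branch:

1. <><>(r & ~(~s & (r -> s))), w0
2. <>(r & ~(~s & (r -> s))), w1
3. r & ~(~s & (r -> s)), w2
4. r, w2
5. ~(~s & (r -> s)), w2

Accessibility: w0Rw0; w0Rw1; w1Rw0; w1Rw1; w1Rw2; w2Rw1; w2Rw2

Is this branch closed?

No atom appears with both signs at the same world.

Not closed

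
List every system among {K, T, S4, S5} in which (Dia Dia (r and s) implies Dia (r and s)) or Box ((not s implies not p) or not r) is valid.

S4, S5

S4-tableau for the negation not ((Dia Dia (r and s) implies Dia (r and s)) or Box ((not s implies not p) or not r)):
1. not ((Dia Dia (r and s) implies Dia (r and s)) or Box ((not s implies not p) or not r)), u
2. not (Dia Dia (r and s) implies Dia (r and s)), u
3. not Box ((not s implies not p) or not r), u
4. Dia Dia (r and s), u
5. not Dia (r and s), u
6. not (r and s), u
7. not s, u
8. not ((not s implies not p) or not r), v
9. not (not s implies not p), v
10. r, v
11. not s, v
12. p, v
13. not (r and s), v
14. Dia (r and s), w
15. not (r and s), w
16. not s, w
17. r and s, x
18. r, x
19. s, x
20. not (r and s), x
21. not s, x
Accessibility: uRu, uRv, uRw, uRx, vRv, wRw, wRx, xRx
Branch closes: s and not s both at x.
Every branch closes (one shown): valid in S4, hence also in S5 (every theorem of S4 is a theorem of S5).
T-tableau for the negation not ((Dia Dia (r and s) implies Dia (r and s)) or Box ((not s implies not p) or not r)):
1. not ((Dia Dia (r and s) implies Dia (r and s)) or Box ((not s implies not p) or not r)), u
2. not (Dia Dia (r and s) implies Dia (r and s)), u
3. not Box ((not s implies not p) or not r), u
4. Dia Dia (r and s), u
5. not Dia (r and s), u
6. not (r and s), u
7. not s, u
8. not ((not s implies not p) or not r), v
9. not (not s implies not p), v
10. r, v
11. not s, v
12. p, v
13. not (r and s), v
14. Dia (r and s), w
15. not (r and s), w
16. not s, w
17. r and s, x
18. r, x
19. s, x
Accessibility: uRu, uRv, uRw, vRv, wRw, wRx, xRx
Complete open branch: countermodel on a T-frame, so not valid in T, nor in K (the same frame is also a K-frame).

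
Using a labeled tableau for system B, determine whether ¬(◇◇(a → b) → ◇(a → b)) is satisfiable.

1. ¬(◇◇(a → b) → ◇(a → b)), w0
2. ◇◇(a → b), w0
3. ¬◇(a → b), w0
4. ¬(a → b), w0
5. a, w0
6. ¬b, w0
7. ◇(a → b), w1
8. ¬(a → b), w1
9. a, w1
10. ¬b, w1
11. a → b, w2
12. b, w2
Accessibility: w0Rw0, w0Rw1, w1Rw0, w1Rw1, w1Rw2, w2Rw1, w2Rw2

Satisfiable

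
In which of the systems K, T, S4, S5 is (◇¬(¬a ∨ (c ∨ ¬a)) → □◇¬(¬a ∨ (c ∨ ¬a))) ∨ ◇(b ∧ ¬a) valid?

S5-tableau for the negation ¬((◇¬(¬a ∨ (c ∨ ¬a)) → □◇¬(¬a ∨ (c ∨ ¬a))) ∨ ◇(b ∧ ¬a)):
1. ¬((◇¬(¬a ∨ (c ∨ ¬a)) → □◇¬(¬a ∨ (c ∨ ¬a))) ∨ ◇(b ∧ ¬a)), 0
2. ¬(◇¬(¬a ∨ (c ∨ ¬a)) → □◇¬(¬a ∨ (c ∨ ¬a))), 0   [¬∨-rule on 1]
3. ¬◇(b ∧ ¬a), 0   [¬∨-rule on 1]
4. ◇¬(¬a ∨ (c ∨ ¬a)), 0   [¬→-rule on 2]
5. ¬□◇¬(¬a ∨ (c ∨ ¬a)), 0   [¬→-rule on 2]
6. ¬(b ∧ ¬a), 0   [¬◇-rule on 3 via 0R0]
7. a, 0   [¬∧-rule on 6 (branches; this branch)]
8. ¬(¬a ∨ (c ∨ ¬a)), 1   [◇-rule on 4: fresh world 1, 0R1]
9. a, 1   [¬∨-rule on 8]
10. ¬(c ∨ ¬a), 1   [¬∨-rule on 8]
11. ¬c, 1   [¬∨-rule on 10]
12. ¬(b ∧ ¬a), 1   [¬◇-rule on 3 via 0R1]
13. ¬◇¬(¬a ∨ (c ∨ ¬a)), 2   [¬□-rule on 5: fresh world 2, 0R2]
14. ¬(b ∧ ¬a), 2   [¬◇-rule on 3 via 0R2]
15. ¬a ∨ (c ∨ ¬a), 0   [¬◇-rule on 13 via 2R0]
16. ¬a ∨ (c ∨ ¬a), 1   [¬◇-rule on 13 via 2R1]
17. ¬a ∨ (c ∨ ¬a), 2   [¬◇-rule on 13 via 2R2]
18. a, 2   [¬∧-rule on 14 (branches; this branch)]
19. c ∨ ¬a, 0   [∨-rule on 15 (branches; this branch)]
20. c ∨ ¬a, 1   [∨-rule on 16 (branches; this branch)]
21. c ∨ ¬a, 2   [∨-rule on 17 (branches; this branch)]
22. c, 0   [∨-rule on 19 (branches; this branch)]
23. ¬a, 1   [∨-rule on 20 (branches; this branch)]
Accessibility: 0R0, 0R1, 0R2, 1R0, 1R1, 1R2, 2R0, 2R1, 2R2
Branch closes: a and ¬a both at 1.
Every branch closes (one shown): valid in S5.
S4-tableau for the negation ¬((◇¬(¬a ∨ (c ∨ ¬a)) → □◇¬(¬a ∨ (c ∨ ¬a))) ∨ ◇(b ∧ ¬a)):
1. ¬((◇¬(¬a ∨ (c ∨ ¬a)) → □◇¬(¬a ∨ (c ∨ ¬a))) ∨ ◇(b ∧ ¬a)), 0
2. ¬(◇¬(¬a ∨ (c ∨ ¬a)) → □◇¬(¬a ∨ (c ∨ ¬a))), 0   [¬∨-rule on 1]
3. ¬◇(b ∧ ¬a), 0   [¬∨-rule on 1]
4. ◇¬(¬a ∨ (c ∨ ¬a)), 0   [¬→-rule on 2]
5. ¬□◇¬(¬a ∨ (c ∨ ¬a)), 0   [¬→-rule on 2]
6. ¬(b ∧ ¬a), 0   [¬◇-rule on 3 via 0R0]
7. a, 0   [¬∧-rule on 6 (branches; this branch)]
8. ¬(¬a ∨ (c ∨ ¬a)), 1   [◇-rule on 4: fresh world 1, 0R1]
9. a, 1   [¬∨-rule on 8]
10. ¬(c ∨ ¬a), 1   [¬∨-rule on 8]
11. ¬c, 1   [¬∨-rule on 10]
12. ¬(b ∧ ¬a), 1   [¬◇-rule on 3 via 0R1]
13. ¬◇¬(¬a ∨ (c ∨ ¬a)), 2   [¬□-rule on 5: fresh world 2, 0R2]
14. ¬(b ∧ ¬a), 2   [¬◇-rule on 3 via 0R2]
15. ¬a ∨ (c ∨ ¬a), 2   [¬◇-rule on 13 via 2R2]
16. a, 2   [¬∧-rule on 14 (branches; this branch)]
17. c ∨ ¬a, 2   [∨-rule on 15 (branches; this branch)]
18. c, 2   [∨-rule on 17 (branches; this branch)]
Accessibility: 0R0, 0R1, 0R2, 1R1, 2R2
Complete open branch: countermodel on an S4-frame, so not valid in S4, nor in K, T (the same frame is also a K-frame and a T-frame).

S5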